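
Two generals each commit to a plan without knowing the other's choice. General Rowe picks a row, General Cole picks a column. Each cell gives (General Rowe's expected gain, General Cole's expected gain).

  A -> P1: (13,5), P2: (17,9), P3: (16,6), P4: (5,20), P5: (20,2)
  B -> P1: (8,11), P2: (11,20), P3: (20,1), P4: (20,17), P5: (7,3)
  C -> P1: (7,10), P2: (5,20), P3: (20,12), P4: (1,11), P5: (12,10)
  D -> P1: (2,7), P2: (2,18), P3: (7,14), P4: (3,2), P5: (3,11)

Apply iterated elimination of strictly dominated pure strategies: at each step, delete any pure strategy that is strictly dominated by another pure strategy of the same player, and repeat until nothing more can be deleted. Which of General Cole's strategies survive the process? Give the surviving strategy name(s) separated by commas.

For General Rowe, A strictly dominates D on the remaining columns (P1: 13>2, P2: 17>2, P3: 16>7, P4: 5>3, P5: 20>3); eliminate D.
Column P1 is eliminated: P2 beats it against every remaining row (A: 9>5, B: 20>11, C: 20>10).
Column P3 is eliminated: P2 beats it against every remaining row (A: 9>6, B: 20>1, C: 20>12).
For General Rowe, A strictly dominates C on the remaining columns (P2: 17>5, P4: 5>1, P5: 20>12); eliminate C.
General Cole's strategy P5 is strictly dominated by P2 (A: 9>2, B: 20>3) and is removed.
Among the remaining strategies, none is strictly dominated by another pure strategy of the same player, so the elimination stops.
Surviving strategies — General Rowe: {A, B}; General Cole: {P2, P4}.

P2, P4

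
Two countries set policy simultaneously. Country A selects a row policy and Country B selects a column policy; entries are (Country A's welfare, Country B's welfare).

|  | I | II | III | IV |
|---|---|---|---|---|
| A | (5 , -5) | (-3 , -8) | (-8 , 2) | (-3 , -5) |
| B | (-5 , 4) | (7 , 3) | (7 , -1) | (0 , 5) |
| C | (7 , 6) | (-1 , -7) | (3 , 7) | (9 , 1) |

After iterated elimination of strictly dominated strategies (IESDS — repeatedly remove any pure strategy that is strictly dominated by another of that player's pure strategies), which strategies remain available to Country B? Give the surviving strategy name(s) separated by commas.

For Country A, C strictly dominates A on the remaining columns (I: 7>5, II: -1>-3, III: 3>-8, IV: 9>-3); eliminate A.
For Country B, I strictly dominates II on the remaining rows (B: 4>3, C: 6>-7); eliminate II.
Among the remaining strategies, none is strictly dominated by another pure strategy of the same player, so the elimination stops.
Surviving strategies — Country A: {B, C}; Country B: {I, III, IV}.

I, III, IV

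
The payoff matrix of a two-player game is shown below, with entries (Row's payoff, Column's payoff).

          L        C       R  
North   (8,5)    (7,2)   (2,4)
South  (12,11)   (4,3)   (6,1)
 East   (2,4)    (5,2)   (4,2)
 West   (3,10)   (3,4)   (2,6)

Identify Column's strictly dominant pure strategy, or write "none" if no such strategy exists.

L vs C: North: 5>2, South: 11>3, East: 4>2, West: 10>4.
L vs R: North: 5>4, South: 11>1, East: 4>2, West: 10>6.
L strictly beats every other strategy against every opponent action, so it is strictly dominant.

L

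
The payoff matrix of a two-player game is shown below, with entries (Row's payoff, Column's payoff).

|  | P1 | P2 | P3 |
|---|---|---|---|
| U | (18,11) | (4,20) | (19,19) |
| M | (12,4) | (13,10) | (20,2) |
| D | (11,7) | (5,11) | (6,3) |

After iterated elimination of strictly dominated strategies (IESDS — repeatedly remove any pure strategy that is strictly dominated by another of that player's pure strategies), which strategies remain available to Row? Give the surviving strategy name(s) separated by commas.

For Row, M strictly dominates D on the remaining columns (P1: 12>11, P2: 13>5, P3: 20>6); eliminate D.
For Column, P2 strictly dominates P1 on the remaining rows (U: 20>11, M: 10>4); eliminate P1.
For Row, M strictly dominates U on the remaining columns (P2: 13>4, P3: 20>19); eliminate U.
Column P3 is eliminated: P2 beats it against every remaining row (M: 10>2).
Among the remaining strategies, none is strictly dominated by another pure strategy of the same player, so the elimination stops.
Surviving strategies — Row: {M}; Column: {P2}.

M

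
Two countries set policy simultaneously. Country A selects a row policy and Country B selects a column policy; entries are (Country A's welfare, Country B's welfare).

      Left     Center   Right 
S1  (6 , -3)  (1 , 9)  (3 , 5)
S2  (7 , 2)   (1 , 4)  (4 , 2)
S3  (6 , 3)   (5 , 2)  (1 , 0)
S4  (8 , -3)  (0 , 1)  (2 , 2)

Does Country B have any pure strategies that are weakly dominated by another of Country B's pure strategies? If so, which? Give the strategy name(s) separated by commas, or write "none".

none

Nothing dominates Left: Center at S3 (3>2); Right at S3 (3>0).
Nothing dominates Center: Left at S1 (9>-3); Right at S1 (9>5).
Nothing dominates Right: Left at S1 (5>-3); Center at S4 (2>1).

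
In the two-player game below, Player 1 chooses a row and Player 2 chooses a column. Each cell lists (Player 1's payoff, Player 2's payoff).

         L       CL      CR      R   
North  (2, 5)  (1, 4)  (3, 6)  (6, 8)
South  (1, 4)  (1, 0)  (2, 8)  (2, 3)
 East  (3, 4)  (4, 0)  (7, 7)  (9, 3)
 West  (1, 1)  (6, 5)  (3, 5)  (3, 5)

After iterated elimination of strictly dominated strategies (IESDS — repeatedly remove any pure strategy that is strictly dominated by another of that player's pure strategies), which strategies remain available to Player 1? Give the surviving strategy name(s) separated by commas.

Row North is eliminated: East beats it against every remaining column (L: 3>2, CL: 4>1, CR: 7>3, R: 9>6).
Player 1's strategy South is strictly dominated by East (L: 3>1, CL: 4>1, CR: 7>2, R: 9>2) and is removed.
For Player 2, CR strictly dominates L on the remaining rows (East: 7>4, West: 5>1); eliminate L.
Among the remaining strategies, none is strictly dominated by another pure strategy of the same player, so the elimination stops.
Surviving strategies — Player 1: {East, West}; Player 2: {CL, CR, R}.

East, West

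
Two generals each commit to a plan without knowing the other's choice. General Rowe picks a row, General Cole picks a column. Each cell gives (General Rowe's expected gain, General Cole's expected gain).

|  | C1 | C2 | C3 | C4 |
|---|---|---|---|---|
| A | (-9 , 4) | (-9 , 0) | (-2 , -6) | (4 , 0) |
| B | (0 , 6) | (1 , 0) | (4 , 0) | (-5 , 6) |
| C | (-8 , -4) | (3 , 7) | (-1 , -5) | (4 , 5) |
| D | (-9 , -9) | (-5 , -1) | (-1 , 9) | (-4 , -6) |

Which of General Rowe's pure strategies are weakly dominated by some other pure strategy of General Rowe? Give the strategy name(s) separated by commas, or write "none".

A, D

A: dominated, since C does at least as well everywhere (C1: -8>-9, C2: 3>-9, C3: -1>-2, C4: 4=4).
B is not dominated — it holds its own against A at C1 (0>-9); C at C1 (0>-8); D at C1 (0>-9).
C is not dominated — it holds its own against A at C1 (-8>-9); B at C2 (3>1); D at C1 (-8>-9).
C weakly dominates D — C1: -8>-9, C2: 3>-5, C3: -1=-1, C4: 4>-4.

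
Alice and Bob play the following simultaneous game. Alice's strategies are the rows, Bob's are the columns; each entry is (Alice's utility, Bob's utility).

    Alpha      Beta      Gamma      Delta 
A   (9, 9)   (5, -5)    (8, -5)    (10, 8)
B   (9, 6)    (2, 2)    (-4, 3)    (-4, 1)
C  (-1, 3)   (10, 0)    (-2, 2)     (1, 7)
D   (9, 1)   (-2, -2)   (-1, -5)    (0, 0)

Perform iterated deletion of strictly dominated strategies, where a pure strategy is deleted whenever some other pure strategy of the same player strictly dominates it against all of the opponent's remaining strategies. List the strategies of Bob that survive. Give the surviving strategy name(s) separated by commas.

Bob's strategy Beta is strictly dominated by Alpha (A: 9>-5, B: 6>2, C: 3>0, D: 1>-2) and is removed.
For Alice, A strictly dominates C on the remaining columns (Alpha: 9>-1, Gamma: 8>-2, Delta: 10>1); eliminate C.
Bob's strategy Gamma is strictly dominated by Alpha (A: 9>-5, B: 6>3, D: 1>-5) and is removed.
For Bob, Alpha strictly dominates Delta on the remaining rows (A: 9>8, B: 6>1, D: 1>0); eliminate Delta.
Among the remaining strategies, none is strictly dominated by another pure strategy of the same player, so the elimination stops.
Surviving strategies — Alice: {A, B, D}; Bob: {Alpha}.

Alpha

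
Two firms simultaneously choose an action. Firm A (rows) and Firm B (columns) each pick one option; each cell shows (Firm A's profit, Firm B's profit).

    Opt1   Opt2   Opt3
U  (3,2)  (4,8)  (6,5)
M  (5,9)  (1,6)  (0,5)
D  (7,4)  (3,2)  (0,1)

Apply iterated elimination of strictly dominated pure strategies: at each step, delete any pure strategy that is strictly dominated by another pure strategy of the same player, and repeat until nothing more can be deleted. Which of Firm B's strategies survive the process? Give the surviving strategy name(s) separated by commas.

Column Opt3 is eliminated: Opt2 beats it against every remaining row (U: 8>5, M: 6>5, D: 2>1).
Row M is eliminated: D beats it against every remaining column (Opt1: 7>5, Opt2: 3>1).
Among the remaining strategies, none is strictly dominated by another pure strategy of the same player, so the elimination stops.
Surviving strategies — Firm A: {U, D}; Firm B: {Opt1, Opt2}.

Opt1, Opt2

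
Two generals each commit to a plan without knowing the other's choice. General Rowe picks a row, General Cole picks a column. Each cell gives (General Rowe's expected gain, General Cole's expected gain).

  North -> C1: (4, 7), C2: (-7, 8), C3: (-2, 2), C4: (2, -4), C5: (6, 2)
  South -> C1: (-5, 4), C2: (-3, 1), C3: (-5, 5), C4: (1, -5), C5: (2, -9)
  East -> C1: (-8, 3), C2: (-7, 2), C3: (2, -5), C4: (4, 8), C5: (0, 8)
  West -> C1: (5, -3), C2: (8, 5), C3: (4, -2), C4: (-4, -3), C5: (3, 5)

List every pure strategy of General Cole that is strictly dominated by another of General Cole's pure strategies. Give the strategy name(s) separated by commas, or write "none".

C1: no other strategy beats it everywhere (C2 at South (4>1); C3 at North (7>2); C4 at North (7>-4); C5 at North (7>2)).
C2 is not dominated — it holds its own against C1 at North (8>7); C3 at North (8>2); C4 at North (8>-4); C5 at North (8>2).
C3 is not dominated — it holds its own against C1 at South (5>4); C2 at South (5>1); C4 at North (2>-4); C5 at North (2=2).
C4 is not dominated — it holds its own against C1 at East (8>3); C2 at East (8>2); C3 at East (8>-5); C5 at South (-5>-9).
C5 is not dominated — it holds its own against C1 at East (8>3); C2 at East (8>2); C3 at North (2=2); C4 at North (2>-4).

none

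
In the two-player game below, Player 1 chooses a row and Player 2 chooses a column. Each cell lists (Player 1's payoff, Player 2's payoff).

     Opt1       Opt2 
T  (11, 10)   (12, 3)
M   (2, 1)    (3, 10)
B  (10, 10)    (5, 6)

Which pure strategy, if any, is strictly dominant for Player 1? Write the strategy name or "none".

T

T vs M: Opt1: 11>2, Opt2: 12>3.
T vs B: Opt1: 11>10, Opt2: 12>5.
T strictly beats every other strategy against every opponent action, so it is strictly dominant.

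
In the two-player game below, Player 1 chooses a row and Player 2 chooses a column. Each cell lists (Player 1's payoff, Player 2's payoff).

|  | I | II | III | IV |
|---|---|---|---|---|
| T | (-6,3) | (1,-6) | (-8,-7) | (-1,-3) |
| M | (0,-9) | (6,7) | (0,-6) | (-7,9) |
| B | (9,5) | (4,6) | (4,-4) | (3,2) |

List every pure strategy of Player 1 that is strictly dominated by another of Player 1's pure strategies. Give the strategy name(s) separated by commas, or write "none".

T is strictly dominated by B (I: 9>-6, II: 4>1, III: 4>-8, IV: 3>-1).
Nothing dominates M: T at I (0>-6); B at II (6>4).
Nothing dominates B: T at I (9>-6); M at I (9>0).

T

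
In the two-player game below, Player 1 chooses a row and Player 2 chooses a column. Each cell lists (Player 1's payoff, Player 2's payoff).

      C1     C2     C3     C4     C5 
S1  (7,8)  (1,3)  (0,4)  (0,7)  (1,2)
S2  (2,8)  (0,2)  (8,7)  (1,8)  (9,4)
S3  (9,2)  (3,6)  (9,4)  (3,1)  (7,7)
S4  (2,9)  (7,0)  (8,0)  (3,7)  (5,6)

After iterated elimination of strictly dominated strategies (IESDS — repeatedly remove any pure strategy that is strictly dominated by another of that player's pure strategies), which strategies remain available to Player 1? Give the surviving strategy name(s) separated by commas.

S2, S3, S4

For Player 1, S3 strictly dominates S1 on the remaining columns (C1: 9>7, C2: 3>1, C3: 9>0, C4: 3>0, C5: 7>1); eliminate S1.
Column C2 is eliminated: C5 beats it against every remaining row (S2: 4>2, S3: 7>6, S4: 6>0).
Among the remaining strategies, none is strictly dominated by another pure strategy of the same player, so the elimination stops.
Surviving strategies — Player 1: {S2, S3, S4}; Player 2: {C1, C3, C4, C5}.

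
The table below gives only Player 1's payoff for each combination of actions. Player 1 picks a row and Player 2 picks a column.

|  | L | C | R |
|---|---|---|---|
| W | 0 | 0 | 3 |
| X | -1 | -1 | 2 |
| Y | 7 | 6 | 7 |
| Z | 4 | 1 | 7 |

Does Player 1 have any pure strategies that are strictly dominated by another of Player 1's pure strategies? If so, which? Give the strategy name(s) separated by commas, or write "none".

W, X

W is strictly dominated by Y (L: 7>0, C: 6>0, R: 7>3).
W strictly dominates X — L: 0>-1, C: 0>-1, R: 3>2.
Y is not dominated — it holds its own against W at L (7>0); X at L (7>-1); Z at L (7>4).
Nothing dominates Z: W at L (4>0); X at L (4>-1); Y at R (7=7).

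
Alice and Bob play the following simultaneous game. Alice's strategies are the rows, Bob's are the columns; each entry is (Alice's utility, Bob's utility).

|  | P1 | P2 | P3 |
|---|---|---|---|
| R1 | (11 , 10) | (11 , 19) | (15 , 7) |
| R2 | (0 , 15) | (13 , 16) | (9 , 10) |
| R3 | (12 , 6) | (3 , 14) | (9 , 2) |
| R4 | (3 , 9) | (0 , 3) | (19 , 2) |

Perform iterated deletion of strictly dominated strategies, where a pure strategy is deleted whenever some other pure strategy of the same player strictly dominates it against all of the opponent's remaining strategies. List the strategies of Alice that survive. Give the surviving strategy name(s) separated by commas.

R2

Bob's strategy P3 is strictly dominated by P1 (R1: 10>7, R2: 15>10, R3: 6>2, R4: 9>2) and is removed.
For Alice, R1 strictly dominates R4 on the remaining columns (P1: 11>3, P2: 11>0); eliminate R4.
For Bob, P2 strictly dominates P1 on the remaining rows (R1: 19>10, R2: 16>15, R3: 14>6); eliminate P1.
For Alice, R2 strictly dominates R1 on the remaining columns (P2: 13>11); eliminate R1.
Alice's strategy R3 is strictly dominated by R2 (P2: 13>3) and is removed.
Among the remaining strategies, none is strictly dominated by another pure strategy of the same player, so the elimination stops.
Surviving strategies — Alice: {R2}; Bob: {P2}.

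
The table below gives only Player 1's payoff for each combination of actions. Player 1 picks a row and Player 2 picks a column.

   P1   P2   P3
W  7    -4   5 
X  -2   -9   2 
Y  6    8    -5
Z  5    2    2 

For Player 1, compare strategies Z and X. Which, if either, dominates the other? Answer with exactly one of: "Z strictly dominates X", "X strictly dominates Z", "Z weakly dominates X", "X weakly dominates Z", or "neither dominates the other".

Compare Z to X across every action of Player 2: P1: 5>-2, P2: 2>-9, P3: 2=2.
Z is at least as good everywhere and strictly better somewhere (tied only at P3), so Z weakly but not strictly dominates X.

Z weakly dominates X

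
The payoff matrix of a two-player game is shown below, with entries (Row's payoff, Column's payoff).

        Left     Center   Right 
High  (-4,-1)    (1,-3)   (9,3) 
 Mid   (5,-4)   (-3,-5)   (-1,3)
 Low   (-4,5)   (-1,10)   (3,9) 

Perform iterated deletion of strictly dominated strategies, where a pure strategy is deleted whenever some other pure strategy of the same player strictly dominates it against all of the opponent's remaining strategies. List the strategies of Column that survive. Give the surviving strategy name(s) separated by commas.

Column's strategy Left is strictly dominated by Right (High: 3>-1, Mid: 3>-4, Low: 9>5) and is removed.
Row Mid is eliminated: High beats it against every remaining column (Center: 1>-3, Right: 9>-1).
Row Low is eliminated: High beats it against every remaining column (Center: 1>-1, Right: 9>3).
For Column, Right strictly dominates Center on the remaining rows (High: 3>-3); eliminate Center.
Among the remaining strategies, none is strictly dominated by another pure strategy of the same player, so the elimination stops.
Surviving strategies — Row: {High}; Column: {Right}.

Right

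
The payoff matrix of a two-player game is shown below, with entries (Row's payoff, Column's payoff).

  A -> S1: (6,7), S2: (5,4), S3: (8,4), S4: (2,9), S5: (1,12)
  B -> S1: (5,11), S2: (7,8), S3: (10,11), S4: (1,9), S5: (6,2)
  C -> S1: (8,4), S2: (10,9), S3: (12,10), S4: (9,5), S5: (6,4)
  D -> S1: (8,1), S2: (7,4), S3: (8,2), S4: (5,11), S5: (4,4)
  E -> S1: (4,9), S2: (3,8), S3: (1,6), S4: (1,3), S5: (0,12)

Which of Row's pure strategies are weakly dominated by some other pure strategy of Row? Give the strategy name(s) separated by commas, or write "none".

A, B, D, E

A: dominated, since C does at least as well everywhere (S1: 8>6, S2: 10>5, S3: 12>8, S4: 9>2, S5: 6>1).
B is weakly dominated by C (S1: 8>5, S2: 10>7, S3: 12>10, S4: 9>1, S5: 6=6).
C: no other strategy beats it everywhere (A at S1 (8>6); B at S1 (8>5); D at S2 (10>7); E at S1 (8>4)).
C weakly dominates D — S1: 8=8, S2: 10>7, S3: 12>8, S4: 9>5, S5: 6>4.
A weakly dominates E — S1: 6>4, S2: 5>3, S3: 8>1, S4: 2>1, S5: 1>0.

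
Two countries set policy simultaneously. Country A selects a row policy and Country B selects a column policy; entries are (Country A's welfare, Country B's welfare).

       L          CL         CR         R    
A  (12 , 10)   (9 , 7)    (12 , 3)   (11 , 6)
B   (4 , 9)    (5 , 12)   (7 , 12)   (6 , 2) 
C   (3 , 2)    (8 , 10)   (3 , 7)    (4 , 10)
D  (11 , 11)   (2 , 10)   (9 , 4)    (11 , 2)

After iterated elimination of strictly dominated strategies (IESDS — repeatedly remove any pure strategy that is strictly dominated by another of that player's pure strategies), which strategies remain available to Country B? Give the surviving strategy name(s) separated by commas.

For Country A, A strictly dominates B on the remaining columns (L: 12>4, CL: 9>5, CR: 12>7, R: 11>6); eliminate B.
Row C is eliminated: A beats it against every remaining column (L: 12>3, CL: 9>8, CR: 12>3, R: 11>4).
For Country B, L strictly dominates CL on the remaining rows (A: 10>7, D: 11>10); eliminate CL.
Column CR is eliminated: L beats it against every remaining row (A: 10>3, D: 11>4).
For Country B, L strictly dominates R on the remaining rows (A: 10>6, D: 11>2); eliminate R.
Country A's strategy D is strictly dominated by A (L: 12>11) and is removed.
Among the remaining strategies, none is strictly dominated by another pure strategy of the same player, so the elimination stops.
Surviving strategies — Country A: {A}; Country B: {L}.

L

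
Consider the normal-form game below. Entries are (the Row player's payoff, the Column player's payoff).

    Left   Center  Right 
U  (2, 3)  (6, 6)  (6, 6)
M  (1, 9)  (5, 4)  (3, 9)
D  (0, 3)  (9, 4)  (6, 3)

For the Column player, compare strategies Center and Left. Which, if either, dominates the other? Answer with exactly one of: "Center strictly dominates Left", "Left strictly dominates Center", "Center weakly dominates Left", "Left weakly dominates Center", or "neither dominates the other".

neither dominates the other

Compare Center to Left across each opponent action: U: 6>3, M: 4<9, D: 4>3.
Center does better at U, D but worse at M; neither strategy dominates the other.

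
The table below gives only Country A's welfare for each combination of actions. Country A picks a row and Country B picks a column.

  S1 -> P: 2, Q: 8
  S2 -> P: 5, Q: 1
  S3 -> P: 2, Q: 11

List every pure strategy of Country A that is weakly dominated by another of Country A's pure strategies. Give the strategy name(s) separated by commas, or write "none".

S1 is weakly dominated by S3 (P: 2=2, Q: 11>8).
S2: no other strategy beats it everywhere (S1 at P (5>2); S3 at P (5>2)).
S3 is not dominated — it holds its own against S1 at Q (11>8); S2 at Q (11>1).

S1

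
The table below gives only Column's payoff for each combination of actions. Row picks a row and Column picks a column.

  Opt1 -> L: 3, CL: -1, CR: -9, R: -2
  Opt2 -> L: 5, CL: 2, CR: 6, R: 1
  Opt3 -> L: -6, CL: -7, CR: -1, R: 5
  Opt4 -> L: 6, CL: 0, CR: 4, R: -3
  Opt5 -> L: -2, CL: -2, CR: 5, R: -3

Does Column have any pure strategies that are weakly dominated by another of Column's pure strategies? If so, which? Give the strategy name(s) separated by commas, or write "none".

CL

L: no other strategy beats it everywhere (CL at Opt1 (3>-1); CR at Opt1 (3>-9); R at Opt1 (3>-2)).
CL is weakly dominated by L (Opt1: 3>-1, Opt2: 5>2, Opt3: -6>-7, Opt4: 6>0, Opt5: -2=-2).
CR is not dominated — it holds its own against L at Opt2 (6>5); CL at Opt2 (6>2); R at Opt2 (6>1).
Nothing dominates R: L at Opt3 (5>-6); CL at Opt3 (5>-7); CR at Opt1 (-2>-9).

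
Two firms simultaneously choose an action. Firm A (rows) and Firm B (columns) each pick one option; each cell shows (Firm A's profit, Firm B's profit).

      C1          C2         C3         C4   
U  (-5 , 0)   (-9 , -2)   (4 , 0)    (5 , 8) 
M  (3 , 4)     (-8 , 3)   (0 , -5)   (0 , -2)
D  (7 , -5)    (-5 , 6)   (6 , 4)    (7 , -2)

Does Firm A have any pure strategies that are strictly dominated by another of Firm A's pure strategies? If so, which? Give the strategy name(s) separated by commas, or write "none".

D strictly dominates U — C1: 7>-5, C2: -5>-9, C3: 6>4, C4: 7>5.
M: dominated, since D does at least as well everywhere (C1: 7>3, C2: -5>-8, C3: 6>0, C4: 7>0).
D is not dominated — it holds its own against U at C1 (7>-5); M at C1 (7>3).

U, M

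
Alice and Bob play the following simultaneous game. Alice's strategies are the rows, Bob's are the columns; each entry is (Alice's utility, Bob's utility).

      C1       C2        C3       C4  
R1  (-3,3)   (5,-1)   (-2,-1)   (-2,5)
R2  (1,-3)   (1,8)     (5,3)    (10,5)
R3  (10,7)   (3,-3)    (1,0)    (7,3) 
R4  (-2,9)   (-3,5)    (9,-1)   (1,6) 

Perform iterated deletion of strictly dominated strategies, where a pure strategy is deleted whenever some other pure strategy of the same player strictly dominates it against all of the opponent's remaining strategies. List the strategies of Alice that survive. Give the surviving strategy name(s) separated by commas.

R1, R2, R3

Bob's strategy C3 is strictly dominated by C4 (R1: 5>-1, R2: 5>3, R3: 3>0, R4: 6>-1) and is removed.
Row R4 is eliminated: R2 beats it against every remaining column (C1: 1>-2, C2: 1>-3, C4: 10>1).
Among the remaining strategies, none is strictly dominated by another pure strategy of the same player, so the elimination stops.
Surviving strategies — Alice: {R1, R2, R3}; Bob: {C1, C2, C4}.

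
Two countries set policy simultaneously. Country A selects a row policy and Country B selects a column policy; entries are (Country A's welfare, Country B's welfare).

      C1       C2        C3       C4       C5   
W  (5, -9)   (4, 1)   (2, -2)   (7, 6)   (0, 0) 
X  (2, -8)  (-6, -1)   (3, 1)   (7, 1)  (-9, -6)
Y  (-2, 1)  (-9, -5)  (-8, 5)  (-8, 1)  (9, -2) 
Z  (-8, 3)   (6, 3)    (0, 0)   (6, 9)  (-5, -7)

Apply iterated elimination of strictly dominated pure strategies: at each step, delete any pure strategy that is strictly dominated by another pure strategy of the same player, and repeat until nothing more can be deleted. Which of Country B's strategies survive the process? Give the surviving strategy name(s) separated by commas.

Column C2 is eliminated: C4 beats it against every remaining row (W: 6>1, X: 1>-1, Y: 1>-5, Z: 9>3).
Row Z is eliminated: W beats it against every remaining column (C1: 5>-8, C3: 2>0, C4: 7>6, C5: 0>-5).
Column C1 is eliminated: C3 beats it against every remaining row (W: -2>-9, X: 1>-8, Y: 5>1).
Country B's strategy C5 is strictly dominated by C4 (W: 6>0, X: 1>-6, Y: 1>-2) and is removed.
Row Y is eliminated: W beats it against every remaining column (C3: 2>-8, C4: 7>-8).
Among the remaining strategies, none is strictly dominated by another pure strategy of the same player, so the elimination stops.
Surviving strategies — Country A: {W, X}; Country B: {C3, C4}.

C3, C4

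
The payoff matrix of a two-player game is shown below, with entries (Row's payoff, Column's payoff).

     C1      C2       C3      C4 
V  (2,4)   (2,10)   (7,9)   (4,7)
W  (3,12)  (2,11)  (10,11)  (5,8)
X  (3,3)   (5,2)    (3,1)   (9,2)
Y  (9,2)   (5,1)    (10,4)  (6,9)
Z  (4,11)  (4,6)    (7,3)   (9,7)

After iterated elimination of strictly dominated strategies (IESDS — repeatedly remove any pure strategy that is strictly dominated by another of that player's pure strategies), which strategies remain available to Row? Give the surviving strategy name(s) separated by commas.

Row V is eliminated: Y beats it against every remaining column (C1: 9>2, C2: 5>2, C3: 10>7, C4: 6>4).
For Column, C1 strictly dominates C2 on the remaining rows (W: 12>11, X: 3>2, Y: 2>1, Z: 11>6); eliminate C2.
Among the remaining strategies, none is strictly dominated by another pure strategy of the same player, so the elimination stops.
Surviving strategies — Row: {W, X, Y, Z}; Column: {C1, C3, C4}.

W, X, Y, Z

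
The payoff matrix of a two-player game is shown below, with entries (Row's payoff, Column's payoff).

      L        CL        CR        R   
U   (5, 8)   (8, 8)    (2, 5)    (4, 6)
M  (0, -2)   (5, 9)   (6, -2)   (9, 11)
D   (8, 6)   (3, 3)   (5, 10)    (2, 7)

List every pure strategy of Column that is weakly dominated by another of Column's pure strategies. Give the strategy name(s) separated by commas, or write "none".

none

L: no other strategy beats it everywhere (CL at D (6>3); CR at U (8>5); R at U (8>6)).
CL is not dominated — it holds its own against L at M (9>-2); CR at U (8>5); R at U (8>6).
Nothing dominates CR: L at D (10>6); CL at D (10>3); R at D (10>7).
R: no other strategy beats it everywhere (L at M (11>-2); CL at M (11>9); CR at U (6>5)).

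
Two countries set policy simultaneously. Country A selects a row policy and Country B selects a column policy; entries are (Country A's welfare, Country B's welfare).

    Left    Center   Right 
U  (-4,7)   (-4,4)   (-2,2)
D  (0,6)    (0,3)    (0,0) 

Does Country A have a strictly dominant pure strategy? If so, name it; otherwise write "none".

D

D vs U: Left: 0>-4, Center: 0>-4, Right: 0>-2.
D strictly beats every other strategy against every opponent action, so it is strictly dominant.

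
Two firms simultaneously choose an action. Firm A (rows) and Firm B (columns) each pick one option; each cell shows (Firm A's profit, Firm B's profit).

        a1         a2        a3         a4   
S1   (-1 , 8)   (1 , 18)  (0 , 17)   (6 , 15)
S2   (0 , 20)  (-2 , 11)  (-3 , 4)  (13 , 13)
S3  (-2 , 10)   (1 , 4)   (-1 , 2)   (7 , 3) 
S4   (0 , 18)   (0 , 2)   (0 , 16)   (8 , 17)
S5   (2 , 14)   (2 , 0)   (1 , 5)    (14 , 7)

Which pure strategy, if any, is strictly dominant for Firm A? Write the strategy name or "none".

S5 vs S1: a1: 2>-1, a2: 2>1, a3: 1>0, a4: 14>6.
S5 vs S2: a1: 2>0, a2: 2>-2, a3: 1>-3, a4: 14>13.
S5 vs S3: a1: 2>-2, a2: 2>1, a3: 1>-1, a4: 14>7.
S5 vs S4: a1: 2>0, a2: 2>0, a3: 1>0, a4: 14>8.
S5 strictly beats every other strategy against every opponent action, so it is strictly dominant.

S5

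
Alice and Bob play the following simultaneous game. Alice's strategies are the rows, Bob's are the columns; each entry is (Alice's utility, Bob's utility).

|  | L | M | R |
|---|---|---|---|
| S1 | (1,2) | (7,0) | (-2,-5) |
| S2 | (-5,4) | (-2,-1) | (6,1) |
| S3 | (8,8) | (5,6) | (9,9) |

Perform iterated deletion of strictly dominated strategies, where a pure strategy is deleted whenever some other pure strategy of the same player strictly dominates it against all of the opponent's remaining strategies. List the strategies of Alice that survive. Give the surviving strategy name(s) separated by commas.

S3

For Alice, S3 strictly dominates S2 on the remaining columns (L: 8>-5, M: 5>-2, R: 9>6); eliminate S2.
For Bob, L strictly dominates M on the remaining rows (S1: 2>0, S3: 8>6); eliminate M.
Alice's strategy S1 is strictly dominated by S3 (L: 8>1, R: 9>-2) and is removed.
For Bob, R strictly dominates L on the remaining rows (S3: 9>8); eliminate L.
Among the remaining strategies, none is strictly dominated by another pure strategy of the same player, so the elimination stops.
Surviving strategies — Alice: {S3}; Bob: {R}.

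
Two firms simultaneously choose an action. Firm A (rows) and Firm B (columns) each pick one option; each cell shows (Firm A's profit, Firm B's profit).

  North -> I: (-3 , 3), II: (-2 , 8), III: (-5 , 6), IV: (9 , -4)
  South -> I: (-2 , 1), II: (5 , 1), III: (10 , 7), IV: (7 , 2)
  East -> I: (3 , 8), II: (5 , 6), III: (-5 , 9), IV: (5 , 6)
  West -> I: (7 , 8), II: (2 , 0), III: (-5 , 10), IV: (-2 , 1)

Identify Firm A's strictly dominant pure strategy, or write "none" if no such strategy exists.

none

North fails to dominate South at I (-3<-2).
South fails to dominate North at IV (7<9).
East fails to dominate North at III (-5=-5).
West fails to dominate North at III (-5=-5).
No single strategy dominates all the others.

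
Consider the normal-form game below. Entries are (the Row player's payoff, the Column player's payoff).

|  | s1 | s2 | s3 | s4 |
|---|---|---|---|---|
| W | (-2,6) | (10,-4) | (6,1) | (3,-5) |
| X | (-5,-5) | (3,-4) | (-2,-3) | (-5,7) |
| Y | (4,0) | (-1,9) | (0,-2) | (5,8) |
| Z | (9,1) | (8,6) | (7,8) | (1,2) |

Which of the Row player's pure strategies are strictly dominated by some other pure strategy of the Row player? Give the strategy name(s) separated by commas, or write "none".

X

W is not dominated — it holds its own against X at s1 (-2>-5); Y at s2 (10>-1); Z at s2 (10>8).
X: dominated, since W does at least as well everywhere (s1: -2>-5, s2: 10>3, s3: 6>-2, s4: 3>-5).
Y: no other strategy beats it everywhere (W at s1 (4>-2); X at s1 (4>-5); Z at s4 (5>1)).
Nothing dominates Z: W at s1 (9>-2); X at s1 (9>-5); Y at s1 (9>4).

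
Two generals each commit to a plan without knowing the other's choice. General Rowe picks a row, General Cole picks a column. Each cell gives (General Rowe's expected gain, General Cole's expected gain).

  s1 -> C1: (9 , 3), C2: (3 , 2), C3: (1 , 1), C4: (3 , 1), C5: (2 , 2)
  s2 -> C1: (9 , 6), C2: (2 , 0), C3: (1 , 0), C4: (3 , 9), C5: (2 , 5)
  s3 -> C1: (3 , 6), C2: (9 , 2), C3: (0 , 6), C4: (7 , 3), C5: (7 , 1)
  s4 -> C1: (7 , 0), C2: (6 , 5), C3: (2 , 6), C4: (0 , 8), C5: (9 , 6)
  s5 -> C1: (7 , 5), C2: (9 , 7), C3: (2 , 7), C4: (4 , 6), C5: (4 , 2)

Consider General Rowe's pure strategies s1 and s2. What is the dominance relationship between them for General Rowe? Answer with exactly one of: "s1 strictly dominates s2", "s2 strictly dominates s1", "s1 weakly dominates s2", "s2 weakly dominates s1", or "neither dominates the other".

s1's payoffs vs s2's, by General Cole's action — C1: 9=9, C2: 3>2, C3: 1=1, C4: 3=3, C5: 2=2.
s1 is at least as good everywhere and strictly better somewhere (tied only at C1, C3, C4, C5), so s1 weakly but not strictly dominates s2.

s1 weakly dominates s2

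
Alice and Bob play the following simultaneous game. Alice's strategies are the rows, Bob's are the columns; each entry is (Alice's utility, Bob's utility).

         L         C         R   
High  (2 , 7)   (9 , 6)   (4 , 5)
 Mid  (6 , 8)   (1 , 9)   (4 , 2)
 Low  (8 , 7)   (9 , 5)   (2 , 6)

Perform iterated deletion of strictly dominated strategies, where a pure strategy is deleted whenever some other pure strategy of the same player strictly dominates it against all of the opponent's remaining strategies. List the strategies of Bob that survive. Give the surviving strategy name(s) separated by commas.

For Bob, L strictly dominates R on the remaining rows (High: 7>5, Mid: 8>2, Low: 7>6); eliminate R.
For Alice, Low strictly dominates Mid on the remaining columns (L: 8>6, C: 9>1); eliminate Mid.
Column C is eliminated: L beats it against every remaining row (High: 7>6, Low: 7>5).
For Alice, Low strictly dominates High on the remaining columns (L: 8>2); eliminate High.
Among the remaining strategies, none is strictly dominated by another pure strategy of the same player, so the elimination stops.
Surviving strategies — Alice: {Low}; Bob: {L}.

L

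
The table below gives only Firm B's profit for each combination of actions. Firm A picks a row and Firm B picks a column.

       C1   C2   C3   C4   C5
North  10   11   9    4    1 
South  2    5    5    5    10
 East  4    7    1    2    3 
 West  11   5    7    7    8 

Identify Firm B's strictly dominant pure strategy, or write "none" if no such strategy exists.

C1 fails to dominate C2 at North (10<11).
C2 fails to dominate C1 at West (5<11).
C3 fails to dominate C1 at North (9<10).
C4 fails to dominate C1 at North (4<10).
C5 fails to dominate C1 at North (1<10).
No single strategy dominates all the others.

none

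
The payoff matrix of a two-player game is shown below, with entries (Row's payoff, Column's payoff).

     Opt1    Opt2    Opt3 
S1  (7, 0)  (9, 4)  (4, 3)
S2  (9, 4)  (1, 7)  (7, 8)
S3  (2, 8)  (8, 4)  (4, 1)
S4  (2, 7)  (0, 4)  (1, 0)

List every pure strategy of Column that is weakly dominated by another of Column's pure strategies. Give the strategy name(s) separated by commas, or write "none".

Opt1 is not dominated — it holds its own against Opt2 at S3 (8>4); Opt3 at S3 (8>1).
Opt2: no other strategy beats it everywhere (Opt1 at S1 (4>0); Opt3 at S1 (4>3)).
Opt3: no other strategy beats it everywhere (Opt1 at S1 (3>0); Opt2 at S2 (8>7)).

none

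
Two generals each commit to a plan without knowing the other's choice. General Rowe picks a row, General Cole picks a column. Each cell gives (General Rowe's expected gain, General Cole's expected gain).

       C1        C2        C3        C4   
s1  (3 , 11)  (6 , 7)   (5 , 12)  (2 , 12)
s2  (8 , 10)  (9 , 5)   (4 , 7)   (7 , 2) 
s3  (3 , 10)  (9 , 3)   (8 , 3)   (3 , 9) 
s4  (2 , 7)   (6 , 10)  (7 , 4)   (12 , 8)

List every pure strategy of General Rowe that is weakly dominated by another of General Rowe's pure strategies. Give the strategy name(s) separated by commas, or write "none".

s1

s1 is weakly dominated by s3 (C1: 3=3, C2: 9>6, C3: 8>5, C4: 3>2).
s2 is not dominated — it holds its own against s1 at C1 (8>3); s3 at C1 (8>3); s4 at C1 (8>2).
s3 is not dominated — it holds its own against s1 at C2 (9>6); s2 at C3 (8>4); s4 at C1 (3>2).
s4: no other strategy beats it everywhere (s1 at C3 (7>5); s2 at C3 (7>4); s3 at C4 (12>3)).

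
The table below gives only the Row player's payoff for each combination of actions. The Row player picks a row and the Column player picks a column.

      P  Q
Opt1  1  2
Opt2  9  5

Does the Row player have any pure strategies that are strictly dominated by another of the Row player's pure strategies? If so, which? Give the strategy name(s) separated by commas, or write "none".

Opt1

Opt2 strictly dominates Opt1 — P: 9>1, Q: 5>2.
Opt2 is not dominated — it holds its own against Opt1 at P (9>1).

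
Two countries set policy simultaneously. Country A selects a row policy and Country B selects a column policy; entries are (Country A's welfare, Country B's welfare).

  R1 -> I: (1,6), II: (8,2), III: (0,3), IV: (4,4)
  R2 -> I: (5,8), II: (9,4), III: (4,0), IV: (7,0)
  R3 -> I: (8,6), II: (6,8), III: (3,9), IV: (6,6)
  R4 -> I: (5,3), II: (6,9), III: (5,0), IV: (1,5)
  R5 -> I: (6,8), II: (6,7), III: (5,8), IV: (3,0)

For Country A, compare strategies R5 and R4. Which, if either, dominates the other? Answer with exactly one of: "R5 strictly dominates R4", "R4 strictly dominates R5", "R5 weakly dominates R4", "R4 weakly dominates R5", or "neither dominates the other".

Compare R5 to R4 across every action of Country B: I: 6>5, II: 6=6, III: 5=5, IV: 3>1.
R5 is at least as good everywhere and strictly better somewhere (tied only at II, III), so R5 weakly but not strictly dominates R4.

R5 weakly dominates R4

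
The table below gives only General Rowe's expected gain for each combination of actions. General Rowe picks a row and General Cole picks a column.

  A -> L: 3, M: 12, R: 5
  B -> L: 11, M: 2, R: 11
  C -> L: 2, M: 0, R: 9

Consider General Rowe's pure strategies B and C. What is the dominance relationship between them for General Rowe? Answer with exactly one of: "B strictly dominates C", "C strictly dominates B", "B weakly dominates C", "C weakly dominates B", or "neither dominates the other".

Compare B to C across each opponent action: L: 11>2, M: 2>0, R: 11>9.
Every comparison favours B, so B strictly dominates C.

B strictly dominates C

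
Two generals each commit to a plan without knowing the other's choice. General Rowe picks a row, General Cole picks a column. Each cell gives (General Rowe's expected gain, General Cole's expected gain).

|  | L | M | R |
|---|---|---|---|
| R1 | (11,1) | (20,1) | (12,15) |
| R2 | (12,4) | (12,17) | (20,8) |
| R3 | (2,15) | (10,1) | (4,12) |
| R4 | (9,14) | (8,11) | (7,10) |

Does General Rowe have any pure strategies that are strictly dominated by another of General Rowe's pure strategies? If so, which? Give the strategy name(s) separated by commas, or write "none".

R3, R4

Nothing dominates R1: R2 at M (20>12); R3 at L (11>2); R4 at L (11>9).
R2 is not dominated — it holds its own against R1 at L (12>11); R3 at L (12>2); R4 at L (12>9).
R1 strictly dominates R3 — L: 11>2, M: 20>10, R: 12>4.
R1 strictly dominates R4 — L: 11>9, M: 20>8, R: 12>7.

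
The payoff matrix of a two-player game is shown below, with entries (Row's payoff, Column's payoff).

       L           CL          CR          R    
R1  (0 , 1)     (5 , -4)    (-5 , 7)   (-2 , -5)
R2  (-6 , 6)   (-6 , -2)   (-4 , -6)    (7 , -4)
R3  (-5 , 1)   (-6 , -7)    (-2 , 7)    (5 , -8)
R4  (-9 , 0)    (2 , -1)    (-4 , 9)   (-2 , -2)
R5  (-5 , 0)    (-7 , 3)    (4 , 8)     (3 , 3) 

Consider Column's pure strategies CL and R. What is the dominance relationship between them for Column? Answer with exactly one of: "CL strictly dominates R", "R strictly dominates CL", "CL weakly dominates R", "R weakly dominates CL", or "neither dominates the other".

Compare CL to R across each opponent action: R1: -4>-5, R2: -2>-4, R3: -7>-8, R4: -1>-2, R5: 3=3.
CL is at least as good everywhere and strictly better somewhere (tied only at R5), so CL weakly but not strictly dominates R.

CL weakly dominates R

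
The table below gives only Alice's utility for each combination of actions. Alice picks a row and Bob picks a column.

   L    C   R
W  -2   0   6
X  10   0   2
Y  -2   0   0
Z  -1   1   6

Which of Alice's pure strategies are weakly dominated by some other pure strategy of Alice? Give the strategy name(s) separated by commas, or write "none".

W is weakly dominated by Z (L: -1>-2, C: 1>0, R: 6=6).
X: no other strategy beats it everywhere (W at L (10>-2); Y at L (10>-2); Z at L (10>-1)).
Y is weakly dominated by W (L: -2=-2, C: 0=0, R: 6>0).
Z is not dominated — it holds its own against W at L (-1>-2); X at C (1>0); Y at L (-1>-2).

W, Y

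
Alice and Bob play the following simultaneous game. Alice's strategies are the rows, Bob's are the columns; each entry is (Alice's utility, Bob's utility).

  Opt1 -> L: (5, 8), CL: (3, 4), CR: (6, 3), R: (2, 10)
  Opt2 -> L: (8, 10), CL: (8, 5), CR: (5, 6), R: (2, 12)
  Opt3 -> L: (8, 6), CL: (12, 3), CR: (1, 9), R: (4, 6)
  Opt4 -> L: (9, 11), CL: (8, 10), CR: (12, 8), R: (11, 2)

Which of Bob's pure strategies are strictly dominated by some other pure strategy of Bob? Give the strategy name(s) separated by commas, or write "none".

CL

L is not dominated — it holds its own against CL at Opt1 (8>4); CR at Opt1 (8>3); R at Opt3 (6=6).
CL: dominated, since L does at least as well everywhere (Opt1: 8>4, Opt2: 10>5, Opt3: 6>3, Opt4: 11>10).
CR is not dominated — it holds its own against L at Opt3 (9>6); CL at Opt2 (6>5); R at Opt3 (9>6).
Nothing dominates R: L at Opt1 (10>8); CL at Opt1 (10>4); CR at Opt1 (10>3).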